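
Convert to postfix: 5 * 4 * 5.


Left to right (same or higher precedence on left)
Postfix: 5 4 * 5 *


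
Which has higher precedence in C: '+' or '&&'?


'+' is additive (level 9); '&&' is logical AND (level 2)
Higher level binds tighter
'+' has higher precedence than '&&'


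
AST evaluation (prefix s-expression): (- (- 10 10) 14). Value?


Evaluate inner: (- 10 10) = 0
Evaluate root: (- 0 14) = -14
Result: -14


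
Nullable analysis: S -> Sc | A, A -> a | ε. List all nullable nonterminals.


A nonterminal is nullable iff some alternative derives ε (directly, or every symbol in it is nullable)
Nullable: {A, S}


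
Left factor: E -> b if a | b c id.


Common prefix: 'b'
Factored: E -> b E', E' -> if a | c id


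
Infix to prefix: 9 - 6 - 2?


left-to-right (same/higher precedence on left): tree is (- (- 9 6) 2)
Prefix: - - 9 6 2


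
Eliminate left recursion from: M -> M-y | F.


Left-recursive alternatives: M-y; non-recursive: F
Introduce M': M -> FM', M' -> -yM' | ε


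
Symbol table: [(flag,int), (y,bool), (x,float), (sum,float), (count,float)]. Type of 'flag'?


Lookup 'flag' → type int


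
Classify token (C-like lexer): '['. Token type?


Pattern: delimiter/punctuation
Type: PUNCTUATION


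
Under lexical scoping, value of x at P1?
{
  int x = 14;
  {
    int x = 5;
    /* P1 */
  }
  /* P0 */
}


x declared in the same block as P1
x = 5


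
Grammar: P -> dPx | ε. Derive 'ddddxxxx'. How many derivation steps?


Derivation: P => dPx => ddPxx => dddPxxx => ddddPxxxx => ddddxxxx
Steps: 5


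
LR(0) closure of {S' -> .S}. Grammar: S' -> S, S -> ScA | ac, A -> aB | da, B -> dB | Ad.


Start: S' -> .S
For each item with dot before a nonterminal B, add B -> .γ for every B-production
Closure: [S' -> .S, S -> .ScA, S -> .ac]


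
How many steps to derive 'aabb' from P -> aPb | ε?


Derivation: P => aPb => aaPbb => aabb
Steps: 3


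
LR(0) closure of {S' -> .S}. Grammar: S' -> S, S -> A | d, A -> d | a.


Start: S' -> .S
For each item with dot before a nonterminal B, add B -> .γ for every B-production
Closure: [S' -> .S, S -> .A, S -> .d, A -> .d, A -> .a]


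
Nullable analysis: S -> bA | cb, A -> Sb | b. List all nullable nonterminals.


A nonterminal is nullable iff some alternative derives ε (directly, or every symbol in it is nullable)
Nullable: {}


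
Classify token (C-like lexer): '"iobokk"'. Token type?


Pattern: double-quoted sequence
Type: STRING_LITERAL


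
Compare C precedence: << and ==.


'<<' is shift (level 8); '==' is equality (level 6)
Higher level binds tighter
'<<' has higher precedence than '=='


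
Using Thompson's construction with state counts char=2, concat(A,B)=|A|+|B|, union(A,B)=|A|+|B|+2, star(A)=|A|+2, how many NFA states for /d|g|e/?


Syntax tree has 3 char leaf(s), 2 union(s), 0 star(s)
chars contribute 3×2 = 6; each union adds +2; each star adds +2
Total: 6 + 4 + 0 = 10 states


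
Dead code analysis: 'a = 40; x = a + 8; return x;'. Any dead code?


a is read by x's definition; x is returned
No dead code


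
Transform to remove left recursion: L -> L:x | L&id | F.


Left-recursive alternatives: L:x, L&id; non-recursive: F
Introduce L': L -> FL', L' -> :xL' | &idL' | ε


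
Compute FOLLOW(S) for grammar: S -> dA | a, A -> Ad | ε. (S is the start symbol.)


$ ∈ FOLLOW(S). For each A -> αBβ: add FIRST(β)\{ε} to FOLLOW(B); if β nullable, add FOLLOW(A).
FOLLOW(S) = {$}


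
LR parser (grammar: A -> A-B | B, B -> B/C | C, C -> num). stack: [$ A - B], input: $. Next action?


handle 'A-B' on top; lookahead ∈ FOLLOW(A) = {-, $}
Action: reduce (A -> A-B)


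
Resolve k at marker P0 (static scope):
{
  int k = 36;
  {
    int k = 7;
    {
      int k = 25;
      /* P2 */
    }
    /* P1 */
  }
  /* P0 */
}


k declared in the same block as P0
k = 36


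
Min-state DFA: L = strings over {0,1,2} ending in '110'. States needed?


Track the longest suffix of input matching a prefix of '110': 4 classes (prefixes of length 0..3)
Minimal DFA: 4 states


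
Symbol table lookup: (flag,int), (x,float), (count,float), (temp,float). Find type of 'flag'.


Lookup 'flag' → type int


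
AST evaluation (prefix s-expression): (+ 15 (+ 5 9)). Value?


Evaluate inner: (+ 5 9) = 14
Evaluate root: (+ 15 14) = 29
Result: 29


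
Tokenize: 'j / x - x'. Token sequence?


Scan left to right, longest-match per lexeme
Tokens: ID(j), OP(/), ID(x), OP(-), ID(x)


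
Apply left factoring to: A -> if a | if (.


Common prefix: 'if'
Factored: A -> if A', A' -> a | (


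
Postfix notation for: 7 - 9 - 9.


Left to right (same or higher precedence on left)
Postfix: 7 9 - 9 -


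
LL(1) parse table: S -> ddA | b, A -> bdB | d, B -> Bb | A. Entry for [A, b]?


For [A, b]: 'b' ∈ FIRST(bdB)
Entry: A -> bdB


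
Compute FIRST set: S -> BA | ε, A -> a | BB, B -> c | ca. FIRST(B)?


Per alternative of B: FIRST(c) = {c}; FIRST(ca) = {c}
FIRST(B) = {c}


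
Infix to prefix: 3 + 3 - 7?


left-to-right (same/higher precedence on left): tree is (- (+ 3 3) 7)
Prefix: - + 3 3 7


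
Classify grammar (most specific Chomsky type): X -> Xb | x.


Left-linear: every RHS is a terminal or one nonterminal followed by a terminal
Classification: Type 3 (Regular)


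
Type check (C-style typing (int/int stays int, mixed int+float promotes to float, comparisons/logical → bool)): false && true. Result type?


Operand types: bool && bool
Rule: logical operators take bool operands and yield bool
Result type: bool


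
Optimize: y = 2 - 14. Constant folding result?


2 - 14 = -12 at compile time
Optimized: y = -12


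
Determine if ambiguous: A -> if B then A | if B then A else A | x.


dangling else: 'if B then if B then x else x' parses two ways
Ambiguous


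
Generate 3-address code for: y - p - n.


Break into single-operator statements:
t1 = y - p
t2 = t1 - n


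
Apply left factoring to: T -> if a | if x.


Common prefix: 'if'
Factored: T -> if T', T' -> a | x


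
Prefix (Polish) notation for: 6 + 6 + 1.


left-to-right (same/higher precedence on left): tree is (+ (+ 6 6) 1)
Prefix: + + 6 6 1


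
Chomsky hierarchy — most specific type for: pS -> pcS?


LHS has context (more than one symbol) and |LHS| ≤ |RHS|
Classification: Type 1 (Context-Sensitive)


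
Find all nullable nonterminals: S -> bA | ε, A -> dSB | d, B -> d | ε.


A nonterminal is nullable iff some alternative derives ε (directly, or every symbol in it is nullable)
Nullable: {B, S}


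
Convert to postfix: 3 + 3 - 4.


Left to right (same or higher precedence on left)
Postfix: 3 3 + 4 -


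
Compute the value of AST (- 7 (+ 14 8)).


Evaluate inner: (+ 14 8) = 22
Evaluate root: (- 7 22) = -15
Result: -15


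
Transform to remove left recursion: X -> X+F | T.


Left-recursive alternatives: X+F; non-recursive: T
Introduce X': X -> TX', X' -> +FX' | ε


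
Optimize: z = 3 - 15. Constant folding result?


3 - 15 = -12 at compile time
Optimized: z = -12


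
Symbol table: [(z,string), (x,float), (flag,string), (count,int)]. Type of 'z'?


Lookup 'z' → type string


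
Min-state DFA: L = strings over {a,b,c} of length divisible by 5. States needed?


Track length mod 5: states 0..4, accept at 0
Minimal DFA: 5 states


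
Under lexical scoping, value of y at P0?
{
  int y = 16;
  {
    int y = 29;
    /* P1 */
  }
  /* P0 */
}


y declared in the same block as P0
y = 16


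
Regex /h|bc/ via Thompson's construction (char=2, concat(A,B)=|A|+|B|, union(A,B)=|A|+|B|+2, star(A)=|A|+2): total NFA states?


Syntax tree has 3 char leaf(s), 1 union(s), 0 star(s)
chars contribute 3×2 = 6; each union adds +2; each star adds +2
Total: 6 + 2 + 0 = 8 states


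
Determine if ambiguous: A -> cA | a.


right-linear, alternatives start with distinct terminals 'c' vs 'a': unique leftmost derivation
Unambiguous


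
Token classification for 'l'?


Pattern: letter/underscore followed by alphanumerics, not a keyword
Type: IDENTIFIER


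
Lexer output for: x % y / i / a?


Scan left to right, longest-match per lexeme
Tokens: ID(x), OP(%), ID(y), OP(/), ID(i), OP(/), ID(a)


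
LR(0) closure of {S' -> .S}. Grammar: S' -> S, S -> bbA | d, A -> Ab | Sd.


Start: S' -> .S
For each item with dot before a nonterminal B, add B -> .γ for every B-production
Closure: [S' -> .S, S -> .bbA, S -> .d]


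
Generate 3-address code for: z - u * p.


Break into single-operator statements:
t1 = u * p
t2 = z - t1


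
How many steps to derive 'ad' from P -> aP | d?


Derivation: P => aP => ad
Steps: 2


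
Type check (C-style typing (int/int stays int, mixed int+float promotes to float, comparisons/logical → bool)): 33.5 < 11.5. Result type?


Operand types: float < float
Rule: comparison yields bool
Result type: bool


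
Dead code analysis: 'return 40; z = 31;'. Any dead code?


statement follows a return and is unreachable
Dead: 'z = 31'


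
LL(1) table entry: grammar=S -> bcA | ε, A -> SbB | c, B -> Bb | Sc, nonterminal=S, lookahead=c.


For [S, c]: ε is nullable and 'c' ∈ FOLLOW(S)
Entry: S -> ε


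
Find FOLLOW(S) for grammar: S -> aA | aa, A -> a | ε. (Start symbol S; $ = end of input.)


$ ∈ FOLLOW(S). For each A -> αBβ: add FIRST(β)\{ε} to FOLLOW(B); if β nullable, add FOLLOW(A).
FOLLOW(S) = {$}


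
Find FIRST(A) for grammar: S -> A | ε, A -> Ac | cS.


Per alternative of A: FIRST(Ac) = {c}; FIRST(cS) = {c}
FIRST(A) = {c}


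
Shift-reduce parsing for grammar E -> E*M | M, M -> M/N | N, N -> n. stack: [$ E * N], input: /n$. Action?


'N' (not preceded by M/) is the handle for M -> N
Action: reduce (M -> N)


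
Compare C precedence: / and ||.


'/' is multiplicative (level 10); '||' is logical OR (level 1)
Higher level binds tighter
'/' has higher precedence than '||'


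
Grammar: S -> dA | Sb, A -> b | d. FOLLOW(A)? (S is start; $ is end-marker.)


$ ∈ FOLLOW(S). For each A -> αBβ: add FIRST(β)\{ε} to FOLLOW(B); if β nullable, add FOLLOW(A).
FOLLOW(A) = {$, b}


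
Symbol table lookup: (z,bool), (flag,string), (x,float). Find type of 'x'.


Lookup 'x' → type float


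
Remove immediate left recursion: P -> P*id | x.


Left-recursive alternatives: P*id; non-recursive: x
Introduce P': P -> xP', P' -> *idP' | ε


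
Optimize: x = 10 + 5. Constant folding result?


10 + 5 = 15 at compile time
Optimized: x = 15


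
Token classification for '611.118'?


Pattern: digits with a decimal point
Type: FLOAT_LITERAL


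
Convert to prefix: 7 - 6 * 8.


'*' binds tighter: tree is (- 7 (* 6 8))
Prefix: - 7 * 6 8


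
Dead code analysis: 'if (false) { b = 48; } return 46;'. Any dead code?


condition is constant false, so the whole block is unreachable
Dead: 'if (false) { b = 48; }'


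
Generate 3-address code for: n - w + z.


Break into single-operator statements:
t1 = n - w
t2 = t1 + z


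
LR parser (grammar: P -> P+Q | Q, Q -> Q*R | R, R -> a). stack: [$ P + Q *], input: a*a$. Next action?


no handle; shift 'a'
Action: shift


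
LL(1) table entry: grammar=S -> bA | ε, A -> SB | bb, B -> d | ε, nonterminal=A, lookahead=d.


For [A, d]: 'd' ∈ FIRST(SB)
Entry: A -> SB


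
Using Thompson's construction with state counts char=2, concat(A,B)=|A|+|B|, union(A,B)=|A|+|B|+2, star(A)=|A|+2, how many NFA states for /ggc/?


Syntax tree has 3 char leaf(s), 0 union(s), 0 star(s)
chars contribute 3×2 = 6; each union adds +2; each star adds +2
Total: 6 + 0 + 0 = 6 states


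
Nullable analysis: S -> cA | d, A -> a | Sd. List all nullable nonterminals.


A nonterminal is nullable iff some alternative derives ε (directly, or every symbol in it is nullable)
Nullable: {}


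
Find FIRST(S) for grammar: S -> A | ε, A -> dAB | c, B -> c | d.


Per alternative of S: FIRST(A) = {c, d}; FIRST(ε) = {ε}
FIRST(S) = {c, d, ε}


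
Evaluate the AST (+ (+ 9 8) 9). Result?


Evaluate inner: (+ 9 8) = 17
Evaluate root: (+ 17 9) = 26
Result: 26


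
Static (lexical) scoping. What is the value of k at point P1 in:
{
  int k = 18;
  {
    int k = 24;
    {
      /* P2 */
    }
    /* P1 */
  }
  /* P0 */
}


k declared in the same block as P1
k = 24


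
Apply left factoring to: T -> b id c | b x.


Common prefix: 'b'
Factored: T -> b T', T' -> id c | x


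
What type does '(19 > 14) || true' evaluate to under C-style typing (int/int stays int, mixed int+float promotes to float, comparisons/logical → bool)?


Operand types: bool || bool
Rule: logical operators take bool operands and yield bool
Result type: bool


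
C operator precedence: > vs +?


'+' is additive (level 9); '>' is relational (level 7)
Higher level binds tighter
'+' has higher precedence than '>'


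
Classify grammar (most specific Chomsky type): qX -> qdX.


LHS has context (more than one symbol) and |LHS| ≤ |RHS|
Classification: Type 1 (Context-Sensitive)


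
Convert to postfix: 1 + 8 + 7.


Left to right (same or higher precedence on left)
Postfix: 1 8 + 7 +


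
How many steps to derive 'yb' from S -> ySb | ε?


Derivation: S => ySb => yb
Steps: 2


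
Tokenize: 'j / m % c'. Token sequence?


Scan left to right, longest-match per lexeme
Tokens: ID(j), OP(/), ID(m), OP(%), ID(c)


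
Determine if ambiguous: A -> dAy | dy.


balanced d^n…y^n: each string has a unique parse
Unambiguous


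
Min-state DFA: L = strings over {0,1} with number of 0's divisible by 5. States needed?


Track (count of 0) mod 5: states 0..4, accept at 0
Minimal DFA: 5 states


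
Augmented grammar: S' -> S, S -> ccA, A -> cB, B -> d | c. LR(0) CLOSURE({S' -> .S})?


Start: S' -> .S
For each item with dot before a nonterminal B, add B -> .γ for every B-production
Closure: [S' -> .S, S -> .ccA]


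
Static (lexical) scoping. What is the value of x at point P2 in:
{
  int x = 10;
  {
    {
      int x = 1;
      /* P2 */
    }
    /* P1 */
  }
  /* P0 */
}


x declared in the same block as P2
x = 1


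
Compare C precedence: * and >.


'*' is multiplicative (level 10); '>' is relational (level 7)
Higher level binds tighter
'*' has higher precedence than '>'


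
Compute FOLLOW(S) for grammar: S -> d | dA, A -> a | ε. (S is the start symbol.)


$ ∈ FOLLOW(S). For each A -> αBβ: add FIRST(β)\{ε} to FOLLOW(B); if β nullable, add FOLLOW(A).
FOLLOW(S) = {$}


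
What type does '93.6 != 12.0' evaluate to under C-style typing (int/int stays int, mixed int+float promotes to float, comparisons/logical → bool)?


Operand types: float != float
Rule: comparison yields bool
Result type: bool


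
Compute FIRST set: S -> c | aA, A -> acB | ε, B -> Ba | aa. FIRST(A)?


Per alternative of A: FIRST(acB) = {a}; FIRST(ε) = {ε}
FIRST(A) = {a, ε}


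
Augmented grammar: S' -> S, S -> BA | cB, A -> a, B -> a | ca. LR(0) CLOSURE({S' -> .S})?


Start: S' -> .S
For each item with dot before a nonterminal B, add B -> .γ for every B-production
Closure: [S' -> .S, S -> .BA, S -> .cB, B -> .a, B -> .ca]


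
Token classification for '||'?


Pattern: operator symbol
Type: OPERATOR


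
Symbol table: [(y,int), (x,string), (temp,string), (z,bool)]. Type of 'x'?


Lookup 'x' → type string


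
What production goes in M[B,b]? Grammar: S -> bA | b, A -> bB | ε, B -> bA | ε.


For [B, b]: 'b' ∈ FIRST(bA)
Entry: B -> bA


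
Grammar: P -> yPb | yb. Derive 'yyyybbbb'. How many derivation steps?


Derivation: P => yPb => yyPbb => yyyPbbb => yyyybbbb
Steps: 4


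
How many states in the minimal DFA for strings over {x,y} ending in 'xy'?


Track the longest suffix of input matching a prefix of 'xy': 3 classes (prefixes of length 0..2)
Minimal DFA: 3 states


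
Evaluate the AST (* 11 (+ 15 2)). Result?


Evaluate inner: (+ 15 2) = 17
Evaluate root: (* 11 17) = 187
Result: 187


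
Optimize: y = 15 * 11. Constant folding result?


15 * 11 = 165 at compile time
Optimized: y = 165


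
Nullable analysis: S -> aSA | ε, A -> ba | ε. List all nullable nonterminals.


A nonterminal is nullable iff some alternative derives ε (directly, or every symbol in it is nullable)
Nullable: {A, S}


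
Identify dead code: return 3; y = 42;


statement follows a return and is unreachable
Dead: 'y = 42'


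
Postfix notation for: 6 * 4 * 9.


Left to right (same or higher precedence on left)
Postfix: 6 4 * 9 *


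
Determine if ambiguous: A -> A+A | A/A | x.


'x+x/x' has two parse trees (no precedence encoded between + and /)
Ambiguous


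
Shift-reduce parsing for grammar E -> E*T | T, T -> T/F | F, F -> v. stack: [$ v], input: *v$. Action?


'v' on top is the handle for F -> v
Action: reduce (F -> v)


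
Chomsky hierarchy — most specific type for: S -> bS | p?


Right-linear: every RHS is a terminal or a terminal followed by one nonterminal
Classification: Type 3 (Regular)


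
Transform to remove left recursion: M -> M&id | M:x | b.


Left-recursive alternatives: M&id, M:x; non-recursive: b
Introduce M': M -> bM', M' -> &idM' | :xM' | ε


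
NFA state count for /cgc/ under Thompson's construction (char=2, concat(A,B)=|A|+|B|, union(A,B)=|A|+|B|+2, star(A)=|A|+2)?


Syntax tree has 3 char leaf(s), 0 union(s), 0 star(s)
chars contribute 3×2 = 6; each union adds +2; each star adds +2
Total: 6 + 0 + 0 = 6 states


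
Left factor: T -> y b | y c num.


Common prefix: 'y'
Factored: T -> y T', T' -> b | c num


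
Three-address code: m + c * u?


Break into single-operator statements:
t1 = c * u
t2 = m + t1


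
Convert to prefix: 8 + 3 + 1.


left-to-right (same/higher precedence on left): tree is (+ (+ 8 3) 1)
Prefix: + + 8 3 1


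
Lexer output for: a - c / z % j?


Scan left to right, longest-match per lexeme
Tokens: ID(a), OP(-), ID(c), OP(/), ID(z), OP(%), ID(j)


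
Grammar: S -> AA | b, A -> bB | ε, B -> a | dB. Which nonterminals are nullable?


A nonterminal is nullable iff some alternative derives ε (directly, or every symbol in it is nullable)
Nullable: {A, S}


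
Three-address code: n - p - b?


Break into single-operator statements:
t1 = n - p
t2 = t1 - b


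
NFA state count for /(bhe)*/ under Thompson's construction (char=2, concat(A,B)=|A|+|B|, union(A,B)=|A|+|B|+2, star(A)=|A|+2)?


Syntax tree has 3 char leaf(s), 0 union(s), 1 star(s)
chars contribute 3×2 = 6; each union adds +2; each star adds +2
Total: 6 + 0 + 2 = 8 states


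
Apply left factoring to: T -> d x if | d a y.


Common prefix: 'd'
Factored: T -> d T', T' -> x if | a y


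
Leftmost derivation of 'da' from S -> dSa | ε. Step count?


Derivation: S => dSa => da
Steps: 2


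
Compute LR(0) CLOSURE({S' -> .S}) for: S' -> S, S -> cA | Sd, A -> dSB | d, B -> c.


Start: S' -> .S
For each item with dot before a nonterminal B, add B -> .γ for every B-production
Closure: [S' -> .S, S -> .cA, S -> .Sd]


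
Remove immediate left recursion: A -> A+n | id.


Left-recursive alternatives: A+n; non-recursive: id
Introduce A': A -> idA', A' -> +nA' | ε


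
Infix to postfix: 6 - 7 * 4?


* has higher precedence, evaluate 7*4 first
Postfix: 6 7 4 * -


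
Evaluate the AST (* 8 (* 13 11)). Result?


Evaluate inner: (* 13 11) = 143
Evaluate root: (* 8 143) = 1144
Result: 1144


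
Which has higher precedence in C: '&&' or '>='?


'>=' is relational (level 7); '&&' is logical AND (level 2)
Higher level binds tighter
'>=' has higher precedence than '&&'


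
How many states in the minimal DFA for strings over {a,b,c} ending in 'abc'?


Track the longest suffix of input matching a prefix of 'abc': 4 classes (prefixes of length 0..3)
Minimal DFA: 4 states


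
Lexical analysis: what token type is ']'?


Pattern: delimiter/punctuation
Type: PUNCTUATION


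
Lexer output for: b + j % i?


Scan left to right, longest-match per lexeme
Tokens: ID(b), OP(+), ID(j), OP(%), ID(i)


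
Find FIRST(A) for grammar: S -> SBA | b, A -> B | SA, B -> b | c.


Per alternative of A: FIRST(B) = {b, c}; FIRST(SA) = {b}
FIRST(A) = {b, c}


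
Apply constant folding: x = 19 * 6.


19 * 6 = 114 at compile time
Optimized: x = 114


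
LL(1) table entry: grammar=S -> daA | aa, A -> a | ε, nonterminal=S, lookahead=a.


For [S, a]: 'a' ∈ FIRST(aa)
Entry: S -> aa


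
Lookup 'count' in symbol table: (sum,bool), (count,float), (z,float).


Lookup 'count' → type float


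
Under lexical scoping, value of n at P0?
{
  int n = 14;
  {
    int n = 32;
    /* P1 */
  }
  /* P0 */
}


n declared in the same block as P0
n = 14


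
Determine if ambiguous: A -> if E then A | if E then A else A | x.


dangling else: 'if E then if E then x else x' parses two ways
Ambiguous


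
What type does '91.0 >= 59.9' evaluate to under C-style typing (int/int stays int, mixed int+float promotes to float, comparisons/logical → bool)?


Operand types: float >= float
Rule: comparison yields bool
Result type: bool


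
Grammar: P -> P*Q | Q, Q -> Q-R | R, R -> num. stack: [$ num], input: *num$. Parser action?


'num' on top is the handle for R -> num
Action: reduce (R -> num)


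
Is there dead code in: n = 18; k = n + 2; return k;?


n is read by k's definition; k is returned
No dead code


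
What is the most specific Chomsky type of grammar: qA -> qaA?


LHS has context (more than one symbol) and |LHS| ≤ |RHS|
Classification: Type 1 (Context-Sensitive)


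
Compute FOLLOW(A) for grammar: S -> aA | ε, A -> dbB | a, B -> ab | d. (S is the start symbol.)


$ ∈ FOLLOW(S). For each A -> αBβ: add FIRST(β)\{ε} to FOLLOW(B); if β nullable, add FOLLOW(A).
FOLLOW(A) = {$}


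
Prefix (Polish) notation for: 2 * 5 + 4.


left-to-right (same/higher precedence on left): tree is (+ (* 2 5) 4)
Prefix: + * 2 5 4


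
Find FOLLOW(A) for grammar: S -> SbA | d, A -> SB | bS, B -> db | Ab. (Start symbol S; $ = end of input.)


$ ∈ FOLLOW(S). For each A -> αBβ: add FIRST(β)\{ε} to FOLLOW(B); if β nullable, add FOLLOW(A).
FOLLOW(A) = {$, b, d}


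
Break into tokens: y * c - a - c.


Scan left to right, longest-match per lexeme
Tokens: ID(y), OP(*), ID(c), OP(-), ID(a), OP(-), ID(c)


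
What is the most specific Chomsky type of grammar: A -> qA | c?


Right-linear: every RHS is a terminal or a terminal followed by one nonterminal
Classification: Type 3 (Regular)


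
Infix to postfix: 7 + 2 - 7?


Left to right (same or higher precedence on left)
Postfix: 7 2 + 7 -


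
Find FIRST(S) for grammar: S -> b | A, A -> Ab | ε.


Per alternative of S: FIRST(b) = {b}; FIRST(A) = {b, ε}
FIRST(S) = {b, ε}


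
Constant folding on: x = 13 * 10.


13 * 10 = 130 at compile time
Optimized: x = 130


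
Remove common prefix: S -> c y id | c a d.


Common prefix: 'c'
Factored: S -> c S', S' -> y id | a d


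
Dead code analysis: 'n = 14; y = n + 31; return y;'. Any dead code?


n is read by y's definition; y is returned
No dead code


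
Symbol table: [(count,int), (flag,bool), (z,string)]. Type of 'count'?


Lookup 'count' → type int


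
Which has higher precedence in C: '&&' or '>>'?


'>>' is shift (level 8); '&&' is logical AND (level 2)
Higher level binds tighter
'>>' has higher precedence than '&&'


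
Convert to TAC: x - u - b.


Break into single-operator statements:
t1 = x - u
t2 = t1 - b


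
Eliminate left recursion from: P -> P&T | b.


Left-recursive alternatives: P&T; non-recursive: b
Introduce P': P -> bP', P' -> &TP' | ε


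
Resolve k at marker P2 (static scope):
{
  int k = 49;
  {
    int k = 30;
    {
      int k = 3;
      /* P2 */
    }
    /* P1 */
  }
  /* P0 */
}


k declared in the same block as P2
k = 3


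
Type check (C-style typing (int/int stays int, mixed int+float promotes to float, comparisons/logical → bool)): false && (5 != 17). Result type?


Operand types: bool && bool
Rule: logical operators take bool operands and yield bool
Result type: bool


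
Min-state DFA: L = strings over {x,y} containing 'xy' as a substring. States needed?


KMP-style automaton: 2 progress states + 1 absorbing accept = 3
Minimal DFA: 3 states


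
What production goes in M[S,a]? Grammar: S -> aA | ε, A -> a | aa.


For [S, a]: 'a' ∈ FIRST(aA)
Entry: S -> aA


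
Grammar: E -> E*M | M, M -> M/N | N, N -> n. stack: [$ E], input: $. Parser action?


start symbol E on stack, input exhausted
Action: accept


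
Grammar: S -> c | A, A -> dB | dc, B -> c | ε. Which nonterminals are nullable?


A nonterminal is nullable iff some alternative derives ε (directly, or every symbol in it is nullable)
Nullable: {B}


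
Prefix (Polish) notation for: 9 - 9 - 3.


left-to-right (same/higher precedence on left): tree is (- (- 9 9) 3)
Prefix: - - 9 9 3


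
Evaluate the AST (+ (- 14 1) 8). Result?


Evaluate inner: (- 14 1) = 13
Evaluate root: (+ 13 8) = 21
Result: 21


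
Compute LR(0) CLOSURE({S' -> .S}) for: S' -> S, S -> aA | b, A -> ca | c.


Start: S' -> .S
For each item with dot before a nonterminal B, add B -> .γ for every B-production
Closure: [S' -> .S, S -> .aA, S -> .b]


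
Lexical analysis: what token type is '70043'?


Pattern: digits only
Type: INTEGER_LITERAL


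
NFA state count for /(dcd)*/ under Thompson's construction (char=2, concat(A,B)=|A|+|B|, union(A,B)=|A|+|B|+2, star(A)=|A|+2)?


Syntax tree has 3 char leaf(s), 0 union(s), 1 star(s)
chars contribute 3×2 = 6; each union adds +2; each star adds +2
Total: 6 + 0 + 2 = 8 states


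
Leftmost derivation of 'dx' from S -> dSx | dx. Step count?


Derivation: S => dx
Steps: 1


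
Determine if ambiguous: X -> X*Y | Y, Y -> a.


precedence layered via separate nonterminal Y: deterministic
Unambiguous


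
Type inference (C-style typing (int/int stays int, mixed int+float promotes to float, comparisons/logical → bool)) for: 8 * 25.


Operand types: int * int
Rule: mixed int/float promotes to float; int/int stays int
Result type: int


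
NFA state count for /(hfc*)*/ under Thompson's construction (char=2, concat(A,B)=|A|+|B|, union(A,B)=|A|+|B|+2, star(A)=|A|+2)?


Syntax tree has 3 char leaf(s), 0 union(s), 2 star(s)
chars contribute 3×2 = 6; each union adds +2; each star adds +2
Total: 6 + 0 + 4 = 10 states


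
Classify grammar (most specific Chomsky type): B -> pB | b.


Right-linear: every RHS is a terminal or a terminal followed by one nonterminal
Classification: Type 3 (Regular)


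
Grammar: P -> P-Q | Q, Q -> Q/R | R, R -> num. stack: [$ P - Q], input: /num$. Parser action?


'/' can extend Q; shift to build Q -> Q/R
Action: shift


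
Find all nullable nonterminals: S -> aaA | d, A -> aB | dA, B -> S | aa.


A nonterminal is nullable iff some alternative derives ε (directly, or every symbol in it is nullable)
Nullable: {}


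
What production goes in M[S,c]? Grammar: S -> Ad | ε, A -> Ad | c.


For [S, c]: 'c' ∈ FIRST(Ad)
Entry: S -> Ad


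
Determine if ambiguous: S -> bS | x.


right-linear, alternatives start with distinct terminals 'b' vs 'x': unique leftmost derivation
Unambiguous


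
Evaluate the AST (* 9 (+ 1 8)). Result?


Evaluate inner: (+ 1 8) = 9
Evaluate root: (* 9 9) = 81
Result: 81


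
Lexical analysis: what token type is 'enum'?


Pattern: reserved word
Type: KEYWORD


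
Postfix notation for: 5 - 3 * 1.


* has higher precedence, evaluate 3*1 first
Postfix: 5 3 1 * -


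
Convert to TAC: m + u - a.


Break into single-operator statements:
t1 = m + u
t2 = t1 - a


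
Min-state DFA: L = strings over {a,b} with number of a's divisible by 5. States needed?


Track (count of a) mod 5: states 0..4, accept at 0
Minimal DFA: 5 states


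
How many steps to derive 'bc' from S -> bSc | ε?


Derivation: S => bSc => bc
Steps: 2


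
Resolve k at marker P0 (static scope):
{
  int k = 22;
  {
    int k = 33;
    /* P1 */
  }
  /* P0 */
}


k declared in the same block as P0
k = 22


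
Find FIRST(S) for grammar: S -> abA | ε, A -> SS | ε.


Per alternative of S: FIRST(abA) = {a}; FIRST(ε) = {ε}
FIRST(S) = {a, ε}


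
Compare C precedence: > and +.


'+' is additive (level 9); '>' is relational (level 7)
Higher level binds tighter
'+' has higher precedence than '>'


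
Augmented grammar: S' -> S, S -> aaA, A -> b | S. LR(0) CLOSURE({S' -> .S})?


Start: S' -> .S
For each item with dot before a nonterminal B, add B -> .γ for every B-production
Closure: [S' -> .S, S -> .aaA]


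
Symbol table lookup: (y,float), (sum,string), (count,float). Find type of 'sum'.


Lookup 'sum' → type string


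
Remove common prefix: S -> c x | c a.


Common prefix: 'c'
Factored: S -> c S', S' -> x | a


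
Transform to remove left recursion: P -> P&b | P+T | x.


Left-recursive alternatives: P&b, P+T; non-recursive: x
Introduce P': P -> xP', P' -> &bP' | +TP' | ε


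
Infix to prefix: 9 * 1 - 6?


left-to-right (same/higher precedence on left): tree is (- (* 9 1) 6)
Prefix: - * 9 1 6


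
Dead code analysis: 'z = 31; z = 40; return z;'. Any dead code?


first assignment to z is overwritten before any read
Dead: 'z = 31'


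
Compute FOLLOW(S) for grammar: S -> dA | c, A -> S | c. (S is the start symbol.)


$ ∈ FOLLOW(S). For each A -> αBβ: add FIRST(β)\{ε} to FOLLOW(B); if β nullable, add FOLLOW(A).
FOLLOW(S) = {$}


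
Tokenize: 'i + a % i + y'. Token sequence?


Scan left to right, longest-match per lexeme
Tokens: ID(i), OP(+), ID(a), OP(%), ID(i), OP(+), ID(y)


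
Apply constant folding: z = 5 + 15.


5 + 15 = 20 at compile time
Optimized: z = 20


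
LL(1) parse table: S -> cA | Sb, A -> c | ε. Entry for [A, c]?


For [A, c]: 'c' ∈ FIRST(c)
Entry: A -> c


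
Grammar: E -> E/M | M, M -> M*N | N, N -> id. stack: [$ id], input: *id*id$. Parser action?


'id' on top is the handle for N -> id
Action: reduce (N -> id)


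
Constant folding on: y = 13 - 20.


13 - 20 = -7 at compile time
Optimized: y = -7


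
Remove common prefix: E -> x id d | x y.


Common prefix: 'x'
Factored: E -> x E', E' -> id d | y


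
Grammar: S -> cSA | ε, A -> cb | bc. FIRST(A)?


Per alternative of A: FIRST(cb) = {c}; FIRST(bc) = {b}
FIRST(A) = {b, c}


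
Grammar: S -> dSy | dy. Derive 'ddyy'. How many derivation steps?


Derivation: S => dSy => ddyy
Steps: 2


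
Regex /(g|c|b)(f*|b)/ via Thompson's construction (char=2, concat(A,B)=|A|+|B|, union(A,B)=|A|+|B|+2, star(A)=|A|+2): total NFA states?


Syntax tree has 5 char leaf(s), 3 union(s), 1 star(s)
chars contribute 5×2 = 10; each union adds +2; each star adds +2
Total: 10 + 6 + 2 = 18 states


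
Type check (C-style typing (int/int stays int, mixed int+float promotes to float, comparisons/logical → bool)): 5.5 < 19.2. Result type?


Operand types: float < float
Rule: comparison yields bool
Result type: bool


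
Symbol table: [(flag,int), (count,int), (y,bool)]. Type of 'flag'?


Lookup 'flag' → type int


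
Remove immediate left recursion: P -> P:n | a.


Left-recursive alternatives: P:n; non-recursive: a
Introduce P': P -> aP', P' -> :nP' | ε


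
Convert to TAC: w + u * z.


Break into single-operator statements:
t1 = u * z
t2 = w + t1


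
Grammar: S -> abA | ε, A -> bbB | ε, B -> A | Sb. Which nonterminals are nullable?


A nonterminal is nullable iff some alternative derives ε (directly, or every symbol in it is nullable)
Nullable: {A, B, S}


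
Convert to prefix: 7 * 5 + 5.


left-to-right (same/higher precedence on left): tree is (+ (* 7 5) 5)
Prefix: + * 7 5 5


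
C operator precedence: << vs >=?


'<<' is shift (level 8); '>=' is relational (level 7)
Higher level binds tighter
'<<' has higher precedence than '>='


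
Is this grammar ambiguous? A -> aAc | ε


balanced a^n…c^n: each string has a unique parse
Unambiguous


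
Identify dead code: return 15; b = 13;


statement follows a return and is unreachable
Dead: 'b = 13'


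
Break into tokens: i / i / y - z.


Scan left to right, longest-match per lexeme
Tokens: ID(i), OP(/), ID(i), OP(/), ID(y), OP(-), ID(z)


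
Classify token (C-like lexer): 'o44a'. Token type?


Pattern: letter/underscore followed by alphanumerics, not a keyword
Type: IDENTIFIER


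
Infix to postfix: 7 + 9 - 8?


Left to right (same or higher precedence on left)
Postfix: 7 9 + 8 -


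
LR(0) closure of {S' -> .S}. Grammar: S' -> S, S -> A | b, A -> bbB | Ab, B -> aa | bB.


Start: S' -> .S
For each item with dot before a nonterminal B, add B -> .γ for every B-production
Closure: [S' -> .S, S -> .A, S -> .b, A -> .bbB, A -> .Ab]


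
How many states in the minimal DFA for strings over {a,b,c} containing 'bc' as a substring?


KMP-style automaton: 2 progress states + 1 absorbing accept = 3
Minimal DFA: 3 states


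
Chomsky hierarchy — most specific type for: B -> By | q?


Left-linear: every RHS is a terminal or one nonterminal followed by a terminal
Classification: Type 3 (Regular)


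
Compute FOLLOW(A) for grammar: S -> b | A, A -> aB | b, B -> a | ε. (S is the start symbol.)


$ ∈ FOLLOW(S). For each A -> αBβ: add FIRST(β)\{ε} to FOLLOW(B); if β nullable, add FOLLOW(A).
FOLLOW(A) = {$}


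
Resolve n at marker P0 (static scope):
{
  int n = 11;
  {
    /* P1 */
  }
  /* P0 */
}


n declared in the same block as P0
n = 11


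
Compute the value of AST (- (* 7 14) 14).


Evaluate inner: (* 7 14) = 98
Evaluate root: (- 98 14) = 84
Result: 84


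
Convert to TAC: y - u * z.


Break into single-operator statements:
t1 = u * z
t2 = y - t1


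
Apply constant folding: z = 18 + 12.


18 + 12 = 30 at compile time
Optimized: z = 30


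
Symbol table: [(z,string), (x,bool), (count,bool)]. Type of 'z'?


Lookup 'z' → type string


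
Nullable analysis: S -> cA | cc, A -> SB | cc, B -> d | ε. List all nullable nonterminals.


A nonterminal is nullable iff some alternative derives ε (directly, or every symbol in it is nullable)
Nullable: {B}


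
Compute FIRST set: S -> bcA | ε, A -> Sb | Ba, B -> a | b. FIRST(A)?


Per alternative of A: FIRST(Sb) = {b}; FIRST(Ba) = {a, b}
FIRST(A) = {a, b}


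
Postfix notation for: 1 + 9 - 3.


Left to right (same or higher precedence on left)
Postfix: 1 9 + 3 -


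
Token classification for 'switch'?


Pattern: reserved word
Type: KEYWORD


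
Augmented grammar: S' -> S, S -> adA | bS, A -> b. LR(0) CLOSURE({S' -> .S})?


Start: S' -> .S
For each item with dot before a nonterminal B, add B -> .γ for every B-production
Closure: [S' -> .S, S -> .adA, S -> .bS]


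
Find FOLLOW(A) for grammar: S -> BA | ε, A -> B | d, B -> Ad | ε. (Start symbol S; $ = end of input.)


$ ∈ FOLLOW(S). For each A -> αBβ: add FIRST(β)\{ε} to FOLLOW(B); if β nullable, add FOLLOW(A).
FOLLOW(A) = {$, d}


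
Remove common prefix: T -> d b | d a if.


Common prefix: 'd'
Factored: T -> d T', T' -> b | a if


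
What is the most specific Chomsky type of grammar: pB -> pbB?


LHS has context (more than one symbol) and |LHS| ≤ |RHS|
Classification: Type 1 (Context-Sensitive)


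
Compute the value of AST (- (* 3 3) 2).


Evaluate inner: (* 3 3) = 9
Evaluate root: (- 9 2) = 7
Result: 7


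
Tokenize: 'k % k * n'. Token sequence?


Scan left to right, longest-match per lexeme
Tokens: ID(k), OP(%), ID(k), OP(*), ID(n)


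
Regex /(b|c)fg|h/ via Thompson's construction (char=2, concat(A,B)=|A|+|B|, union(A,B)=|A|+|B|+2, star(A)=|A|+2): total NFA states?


Syntax tree has 5 char leaf(s), 2 union(s), 0 star(s)
chars contribute 5×2 = 10; each union adds +2; each star adds +2
Total: 10 + 4 + 0 = 14 states


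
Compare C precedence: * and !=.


'*' is multiplicative (level 10); '!=' is equality (level 6)
Higher level binds tighter
'*' has higher precedence than '!='


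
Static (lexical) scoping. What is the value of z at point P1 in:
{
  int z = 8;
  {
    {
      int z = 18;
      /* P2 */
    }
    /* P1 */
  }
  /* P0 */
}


P1's block does not declare z; resolves to the enclosing declaration at depth 0
z = 8


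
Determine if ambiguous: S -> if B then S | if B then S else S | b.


dangling else: 'if B then if B then b else b' parses two ways
Ambiguous


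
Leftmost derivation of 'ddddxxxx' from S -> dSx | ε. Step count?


Derivation: S => dSx => ddSxx => dddSxxx => ddddSxxxx => ddddxxxx
Steps: 5


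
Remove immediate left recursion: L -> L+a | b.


Left-recursive alternatives: L+a; non-recursive: b
Introduce L': L -> bL', L' -> +aL' | ε


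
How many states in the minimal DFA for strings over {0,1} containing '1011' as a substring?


KMP-style automaton: 4 progress states + 1 absorbing accept = 5
Minimal DFA: 5 states


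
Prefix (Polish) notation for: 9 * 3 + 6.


left-to-right (same/higher precedence on left): tree is (+ (* 9 3) 6)
Prefix: + * 9 3 6


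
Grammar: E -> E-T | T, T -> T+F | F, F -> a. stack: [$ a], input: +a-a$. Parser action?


'a' on top is the handle for F -> a
Action: reduce (F -> a)


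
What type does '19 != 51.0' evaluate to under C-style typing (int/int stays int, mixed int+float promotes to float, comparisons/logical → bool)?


Operand types: int != float
Rule: comparison yields bool
Result type: bool


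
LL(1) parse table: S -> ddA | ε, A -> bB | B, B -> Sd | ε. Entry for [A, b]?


For [A, b]: 'b' ∈ FIRST(bB)
Entry: A -> bB


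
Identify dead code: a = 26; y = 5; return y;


a is assigned but never read
Dead: 'a = 26'


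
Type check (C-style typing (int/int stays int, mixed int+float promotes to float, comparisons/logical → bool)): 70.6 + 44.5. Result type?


Operand types: float + float
Rule: mixed int/float promotes to float; int/int stays int
Result type: float


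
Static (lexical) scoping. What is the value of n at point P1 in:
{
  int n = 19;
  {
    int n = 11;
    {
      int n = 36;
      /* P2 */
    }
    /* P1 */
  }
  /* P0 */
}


n declared in the same block as P1
n = 11


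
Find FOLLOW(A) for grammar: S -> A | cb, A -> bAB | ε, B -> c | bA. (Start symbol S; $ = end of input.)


$ ∈ FOLLOW(S). For each A -> αBβ: add FIRST(β)\{ε} to FOLLOW(B); if β nullable, add FOLLOW(A).
FOLLOW(A) = {$, b, c}


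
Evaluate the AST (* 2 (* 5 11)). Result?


Evaluate inner: (* 5 11) = 55
Evaluate root: (* 2 55) = 110
Result: 110


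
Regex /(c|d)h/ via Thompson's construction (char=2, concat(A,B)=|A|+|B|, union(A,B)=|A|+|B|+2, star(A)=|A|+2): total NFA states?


Syntax tree has 3 char leaf(s), 1 union(s), 0 star(s)
chars contribute 3×2 = 6; each union adds +2; each star adds +2
Total: 6 + 2 + 0 = 8 states


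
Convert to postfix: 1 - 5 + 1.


Left to right (same or higher precedence on left)
Postfix: 1 5 - 1 +


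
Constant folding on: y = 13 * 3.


13 * 3 = 39 at compile time
Optimized: y = 39


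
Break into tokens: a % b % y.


Scan left to right, longest-match per lexeme
Tokens: ID(a), OP(%), ID(b), OP(%), ID(y)
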